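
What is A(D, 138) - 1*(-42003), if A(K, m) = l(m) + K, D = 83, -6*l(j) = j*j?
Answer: 38912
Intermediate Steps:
l(j) = -j**2/6 (l(j) = -j*j/6 = -j**2/6)
A(K, m) = K - m**2/6 (A(K, m) = -m**2/6 + K = K - m**2/6)
A(D, 138) - 1*(-42003) = (83 - 1/6*138**2) - 1*(-42003) = (83 - 1/6*19044) + 42003 = (83 - 3174) + 42003 = -3091 + 42003 = 38912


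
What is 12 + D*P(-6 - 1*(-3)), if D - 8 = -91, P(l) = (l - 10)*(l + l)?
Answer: -6462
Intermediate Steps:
P(l) = 2*l*(-10 + l) (P(l) = (-10 + l)*(2*l) = 2*l*(-10 + l))
D = -83 (D = 8 - 91 = -83)
12 + D*P(-6 - 1*(-3)) = 12 - 166*(-6 - 1*(-3))*(-10 + (-6 - 1*(-3))) = 12 - 166*(-6 + 3)*(-10 + (-6 + 3)) = 12 - 166*(-3)*(-10 - 3) = 12 - 166*(-3)*(-13) = 12 - 83*78 = 12 - 6474 = -6462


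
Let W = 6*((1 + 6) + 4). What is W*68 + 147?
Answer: 4635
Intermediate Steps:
W = 66 (W = 6*(7 + 4) = 6*11 = 66)
W*68 + 147 = 66*68 + 147 = 4488 + 147 = 4635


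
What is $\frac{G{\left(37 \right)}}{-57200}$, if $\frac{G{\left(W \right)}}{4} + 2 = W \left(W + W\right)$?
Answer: $- \frac{684}{3575} \approx -0.19133$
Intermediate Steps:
$G{\left(W \right)} = -8 + 8 W^{2}$ ($G{\left(W \right)} = -8 + 4 W \left(W + W\right) = -8 + 4 W 2 W = -8 + 4 \cdot 2 W^{2} = -8 + 8 W^{2}$)
$\frac{G{\left(37 \right)}}{-57200} = \frac{-8 + 8 \cdot 37^{2}}{-57200} = \left(-8 + 8 \cdot 1369\right) \left(- \frac{1}{57200}\right) = \left(-8 + 10952\right) \left(- \frac{1}{57200}\right) = 10944 \left(- \frac{1}{57200}\right) = - \frac{684}{3575}$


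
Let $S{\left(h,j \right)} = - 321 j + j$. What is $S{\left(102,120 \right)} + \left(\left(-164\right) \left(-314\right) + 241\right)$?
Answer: $13337$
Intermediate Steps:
$S{\left(h,j \right)} = - 320 j$
$S{\left(102,120 \right)} + \left(\left(-164\right) \left(-314\right) + 241\right) = \left(-320\right) 120 + \left(\left(-164\right) \left(-314\right) + 241\right) = -38400 + \left(51496 + 241\right) = -38400 + 51737 = 13337$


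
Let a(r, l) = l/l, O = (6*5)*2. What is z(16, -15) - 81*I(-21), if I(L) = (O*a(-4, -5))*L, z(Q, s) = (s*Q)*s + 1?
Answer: 105661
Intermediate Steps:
O = 60 (O = 30*2 = 60)
z(Q, s) = 1 + Q*s² (z(Q, s) = (Q*s)*s + 1 = Q*s² + 1 = 1 + Q*s²)
a(r, l) = 1
I(L) = 60*L (I(L) = (60*1)*L = 60*L)
z(16, -15) - 81*I(-21) = (1 + 16*(-15)²) - 4860*(-21) = (1 + 16*225) - 81*(-1260) = (1 + 3600) + 102060 = 3601 + 102060 = 105661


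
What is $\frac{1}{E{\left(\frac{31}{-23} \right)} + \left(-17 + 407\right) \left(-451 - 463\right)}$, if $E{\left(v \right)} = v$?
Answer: $- \frac{23}{8198611} \approx -2.8054 \cdot 10^{-6}$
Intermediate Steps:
$\frac{1}{E{\left(\frac{31}{-23} \right)} + \left(-17 + 407\right) \left(-451 - 463\right)} = \frac{1}{\frac{31}{-23} + \left(-17 + 407\right) \left(-451 - 463\right)} = \frac{1}{31 \left(- \frac{1}{23}\right) + 390 \left(-914\right)} = \frac{1}{- \frac{31}{23} - 356460} = \frac{1}{- \frac{8198611}{23}} = - \frac{23}{8198611}$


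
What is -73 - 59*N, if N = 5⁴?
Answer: -36948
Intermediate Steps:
N = 625
-73 - 59*N = -73 - 59*625 = -73 - 36875 = -36948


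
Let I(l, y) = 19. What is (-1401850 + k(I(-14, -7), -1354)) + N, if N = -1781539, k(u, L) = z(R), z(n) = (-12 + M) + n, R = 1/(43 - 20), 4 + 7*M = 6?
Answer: -512527508/161 ≈ -3.1834e+6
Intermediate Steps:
M = 2/7 (M = -4/7 + (1/7)*6 = -4/7 + 6/7 = 2/7 ≈ 0.28571)
R = 1/23 ≈ 0.043478
z(n) = -82/7 + n (z(n) = (-12 + 2/7) + n = -82/7 + n)
k(u, L) = -1879/161 (k(u, L) = -82/7 + 1/23 = -1879/161)
(-1401850 + k(I(-14, -7), -1354)) + N = (-1401850 - 1879/161) - 1781539 = -225699729/161 - 1781539 = -512527508/161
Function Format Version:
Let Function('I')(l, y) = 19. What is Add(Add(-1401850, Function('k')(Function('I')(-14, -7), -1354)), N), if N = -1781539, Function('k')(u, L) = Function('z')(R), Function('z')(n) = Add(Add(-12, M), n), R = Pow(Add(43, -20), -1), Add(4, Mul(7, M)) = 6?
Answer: Rational(-512527508, 161) ≈ -3.1834e+6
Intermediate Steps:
M = Rational(2, 7) (M = Add(Rational(-4, 7), Mul(Rational(1, 7), 6)) = Add(Rational(-4, 7), Rational(6, 7)) = Rational(2, 7) ≈ 0.28571)
R = Rational(1, 23) (R = Pow(23, -1) = Rational(1, 23) ≈ 0.043478)
Function('z')(n) = Add(Rational(-82, 7), n) (Function('z')(n) = Add(Add(-12, Rational(2, 7)), n) = Add(Rational(-82, 7), n))
Function('k')(u, L) = Rational(-1879, 161) (Function('k')(u, L) = Add(Rational(-82, 7), Rational(1, 23)) = Rational(-1879, 161))
Add(Add(-1401850, Function('k')(Function('I')(-14, -7), -1354)), N) = Add(Add(-1401850, Rational(-1879, 161)), -1781539) = Add(Rational(-225699729, 161), -1781539) = Rational(-512527508, 161)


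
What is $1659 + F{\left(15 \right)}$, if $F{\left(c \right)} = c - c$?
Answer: $1659$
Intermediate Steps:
$F{\left(c \right)} = 0$
$1659 + F{\left(15 \right)} = 1659 + 0 = 1659$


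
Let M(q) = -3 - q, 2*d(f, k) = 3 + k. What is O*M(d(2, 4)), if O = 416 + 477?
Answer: -11609/2 ≈ -5804.5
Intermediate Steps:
d(f, k) = 3/2 + k/2 (d(f, k) = (3 + k)/2 = 3/2 + k/2)
O = 893
O*M(d(2, 4)) = 893*(-3 - (3/2 + (½)*4)) = 893*(-3 - (3/2 + 2)) = 893*(-3 - 1*7/2) = 893*(-3 - 7/2) = 893*(-13/2) = -11609/2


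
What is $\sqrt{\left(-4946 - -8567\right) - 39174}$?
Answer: $i \sqrt{35553} \approx 188.55 i$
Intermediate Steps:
$\sqrt{\left(-4946 - -8567\right) - 39174} = \sqrt{\left(-4946 + 8567\right) - 39174} = \sqrt{3621 - 39174} = \sqrt{-35553} = i \sqrt{35553}$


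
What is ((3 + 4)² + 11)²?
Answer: 3600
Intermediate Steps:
((3 + 4)² + 11)² = (7² + 11)² = (49 + 11)² = 60² = 3600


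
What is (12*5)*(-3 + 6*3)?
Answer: 900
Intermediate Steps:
(12*5)*(-3 + 6*3) = 60*(-3 + 18) = 60*15 = 900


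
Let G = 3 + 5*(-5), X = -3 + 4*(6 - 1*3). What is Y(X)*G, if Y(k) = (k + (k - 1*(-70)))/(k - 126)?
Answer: 1936/117 ≈ 16.547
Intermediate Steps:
X = 9 (X = -3 + 4*(6 - 3) = -3 + 4*3 = -3 + 12 = 9)
Y(k) = (70 + 2*k)/(-126 + k) (Y(k) = (k + (k + 70))/(-126 + k) = (k + (70 + k))/(-126 + k) = (70 + 2*k)/(-126 + k))
G = -22 (G = 3 - 25 = -22)
Y(X)*G = (2*(35 + 9)/(-126 + 9))*(-22) = (2*44/(-117))*(-22) = (2*(-1/117)*44)*(-22) = -88/117*(-22) = 1936/117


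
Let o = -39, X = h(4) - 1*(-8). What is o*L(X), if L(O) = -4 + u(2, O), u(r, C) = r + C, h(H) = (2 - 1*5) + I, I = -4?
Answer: 39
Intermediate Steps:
h(H) = -7 (h(H) = (2 - 1*5) - 4 = (2 - 5) - 4 = -3 - 4 = -7)
u(r, C) = C + r
X = 1 (X = -7 - 1*(-8) = -7 + 8 = 1)
L(O) = -2 + O (L(O) = -4 + (O + 2) = -4 + (2 + O) = -2 + O)
o*L(X) = -39*(-2 + 1) = -39*(-1) = 39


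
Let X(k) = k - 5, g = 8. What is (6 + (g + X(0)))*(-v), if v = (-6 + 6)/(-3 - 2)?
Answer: 0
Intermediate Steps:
X(k) = -5 + k
v = 0 (v = 0/(-5) = 0*(-⅕) = 0)
(6 + (g + X(0)))*(-v) = (6 + (8 + (-5 + 0)))*(-1*0) = (6 + (8 - 5))*0 = (6 + 3)*0 = 9*0 = 0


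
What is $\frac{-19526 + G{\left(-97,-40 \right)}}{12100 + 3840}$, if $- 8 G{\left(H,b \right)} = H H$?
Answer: $- \frac{165617}{127520} \approx -1.2988$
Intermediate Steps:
$G{\left(H,b \right)} = - \frac{H^{2}}{8}$ ($G{\left(H,b \right)} = - \frac{H H}{8} = - \frac{H^{2}}{8}$)
$\frac{-19526 + G{\left(-97,-40 \right)}}{12100 + 3840} = \frac{-19526 - \frac{\left(-97\right)^{2}}{8}}{12100 + 3840} = \frac{-19526 - \frac{9409}{8}}{15940} = \left(-19526 - \frac{9409}{8}\right) \frac{1}{15940} = \left(- \frac{165617}{8}\right) \frac{1}{15940} = - \frac{165617}{127520}$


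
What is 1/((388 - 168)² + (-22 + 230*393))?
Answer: 1/138768 ≈ 7.2063e-6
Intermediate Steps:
1/((388 - 168)² + (-22 + 230*393)) = 1/(220² + (-22 + 90390)) = 1/(48400 + 90368) = 1/138768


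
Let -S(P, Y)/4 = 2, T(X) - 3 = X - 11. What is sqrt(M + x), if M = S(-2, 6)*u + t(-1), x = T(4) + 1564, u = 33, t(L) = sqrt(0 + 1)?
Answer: sqrt(1297) ≈ 36.014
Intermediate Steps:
T(X) = -8 + X (T(X) = 3 + (X - 11) = 3 + (-11 + X) = -8 + X)
t(L) = 1 (t(L) = sqrt(1) = 1)
S(P, Y) = -8 (S(P, Y) = -4*2 = -8)
x = 1560 (x = (-8 + 4) + 1564 = -4 + 1564 = 1560)
M = -263 (M = -8*33 + 1 = -264 + 1 = -263)
sqrt(M + x) = sqrt(-263 + 1560) = sqrt(1297)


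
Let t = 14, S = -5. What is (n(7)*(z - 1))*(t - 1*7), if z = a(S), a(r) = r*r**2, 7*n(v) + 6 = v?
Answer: -126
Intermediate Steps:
n(v) = -6/7 + v/7
a(r) = r**3
z = -125 (z = (-5)**3 = -125)
(n(7)*(z - 1))*(t - 1*7) = ((-6/7 + (1/7)*7)*(-125 - 1))*(14 - 1*7) = ((-6/7 + 1)*(-126))*(14 - 7) = ((1/7)*(-126))*7 = -18*7 = -126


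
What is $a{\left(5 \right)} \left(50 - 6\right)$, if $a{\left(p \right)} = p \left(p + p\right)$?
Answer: $2200$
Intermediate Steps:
$a{\left(p \right)} = 2 p^{2}$ ($a{\left(p \right)} = p 2 p = 2 p^{2}$)
$a{\left(5 \right)} \left(50 - 6\right) = 2 \cdot 5^{2} \left(50 - 6\right) = 2 \cdot 25 \cdot 44 = 50 \cdot 44 = 2200$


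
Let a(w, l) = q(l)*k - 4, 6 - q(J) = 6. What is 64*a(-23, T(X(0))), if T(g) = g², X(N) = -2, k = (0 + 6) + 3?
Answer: -256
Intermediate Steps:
q(J) = 0 (q(J) = 6 - 1*6 = 6 - 6 = 0)
k = 9 (k = 6 + 3 = 9)
a(w, l) = -4 (a(w, l) = 0*9 - 4 = 0 - 4 = -4)
64*a(-23, T(X(0))) = 64*(-4) = -256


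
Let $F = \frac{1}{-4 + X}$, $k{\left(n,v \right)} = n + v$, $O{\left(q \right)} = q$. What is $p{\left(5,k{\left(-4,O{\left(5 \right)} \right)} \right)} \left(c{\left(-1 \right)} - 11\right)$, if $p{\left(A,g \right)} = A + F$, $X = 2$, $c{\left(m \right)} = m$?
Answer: $-54$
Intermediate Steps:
$F = - \frac{1}{2}$ ($F = \frac{1}{-4 + 2} = \frac{1}{-2} = - \frac{1}{2} \approx -0.5$)
$p{\left(A,g \right)} = - \frac{1}{2} + A$ ($p{\left(A,g \right)} = A - \frac{1}{2} = - \frac{1}{2} + A$)
$p{\left(5,k{\left(-4,O{\left(5 \right)} \right)} \right)} \left(c{\left(-1 \right)} - 11\right) = \left(- \frac{1}{2} + 5\right) \left(-1 - 11\right) = \frac{9}{2} \left(-12\right) = -54$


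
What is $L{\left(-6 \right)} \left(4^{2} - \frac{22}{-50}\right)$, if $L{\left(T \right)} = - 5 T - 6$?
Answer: $\frac{9864}{25} \approx 394.56$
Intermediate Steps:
$L{\left(T \right)} = -6 - 5 T$
$L{\left(-6 \right)} \left(4^{2} - \frac{22}{-50}\right) = \left(-6 - -30\right) \left(4^{2} - \frac{22}{-50}\right) = \left(-6 + 30\right) \left(16 - - \frac{11}{25}\right) = 24 \left(16 + \frac{11}{25}\right) = 24 \cdot \frac{411}{25} = \frac{9864}{25}$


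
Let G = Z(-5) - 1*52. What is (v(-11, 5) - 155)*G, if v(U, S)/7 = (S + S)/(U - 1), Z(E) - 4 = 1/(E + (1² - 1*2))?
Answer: 278885/36 ≈ 7746.8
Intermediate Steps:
Z(E) = 4 + 1/(-1 + E) (Z(E) = 4 + 1/(E + (1² - 1*2)) = 4 + 1/(E + (1 - 2)) = 4 + 1/(E - 1) = 4 + 1/(-1 + E))
v(U, S) = 14*S/(-1 + U) (v(U, S) = 7*((S + S)/(U - 1)) = 7*((2*S)/(-1 + U)) = 7*(2*S/(-1 + U)) = 14*S/(-1 + U))
G = -289/6 (G = (-3 + 4*(-5))/(-1 - 5) - 1*52 = (-3 - 20)/(-6) - 52 = -⅙*(-23) - 52 = 23/6 - 52 = -289/6 ≈ -48.167)
(v(-11, 5) - 155)*G = (14*5/(-1 - 11) - 155)*(-289/6) = (14*5/(-12) - 155)*(-289/6) = (14*5*(-1/12) - 155)*(-289/6) = (-35/6 - 155)*(-289/6) = -965/6*(-289/6) = 278885/36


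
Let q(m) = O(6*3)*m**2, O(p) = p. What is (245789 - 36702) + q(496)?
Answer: 4637375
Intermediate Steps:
q(m) = 18*m**2 (q(m) = (6*3)*m**2 = 18*m**2)
(245789 - 36702) + q(496) = (245789 - 36702) + 18*496**2 = 209087 + 18*246016 = 209087 + 4428288 = 4637375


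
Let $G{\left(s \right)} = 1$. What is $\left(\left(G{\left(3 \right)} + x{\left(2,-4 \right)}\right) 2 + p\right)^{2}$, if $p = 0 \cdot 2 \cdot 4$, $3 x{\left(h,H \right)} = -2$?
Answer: $\frac{4}{9} \approx 0.44444$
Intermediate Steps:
$x{\left(h,H \right)} = - \frac{2}{3}$ ($x{\left(h,H \right)} = \frac{1}{3} \left(-2\right) = - \frac{2}{3}$)
$p = 0$ ($p = 0 \cdot 4 = 0$)
$\left(\left(G{\left(3 \right)} + x{\left(2,-4 \right)}\right) 2 + p\right)^{2} = \left(\left(1 - \frac{2}{3}\right) 2 + 0\right)^{2} = \left(\frac{1}{3} \cdot 2 + 0\right)^{2} = \left(\frac{2}{3} + 0\right)^{2} = \left(\frac{2}{3}\right)^{2} = \frac{4}{9}$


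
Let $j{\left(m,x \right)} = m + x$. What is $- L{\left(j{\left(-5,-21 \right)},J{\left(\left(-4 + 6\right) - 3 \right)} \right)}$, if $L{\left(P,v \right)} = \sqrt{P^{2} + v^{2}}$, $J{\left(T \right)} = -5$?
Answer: $- \sqrt{701} \approx -26.476$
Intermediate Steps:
$- L{\left(j{\left(-5,-21 \right)},J{\left(\left(-4 + 6\right) - 3 \right)} \right)} = - \sqrt{\left(-5 - 21\right)^{2} + \left(-5\right)^{2}} = - \sqrt{\left(-26\right)^{2} + 25} = - \sqrt{676 + 25} = - \sqrt{701}$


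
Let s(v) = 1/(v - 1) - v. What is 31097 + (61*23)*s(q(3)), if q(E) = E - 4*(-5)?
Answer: -24381/22 ≈ -1108.2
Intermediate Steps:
q(E) = 20 + E (q(E) = E + 20 = 20 + E)
s(v) = 1/(-1 + v) - v
31097 + (61*23)*s(q(3)) = 31097 + (61*23)*((1 + (20 + 3) - (20 + 3)**2)/(-1 + (20 + 3))) = 31097 + 1403*((1 + 23 - 1*23**2)/(-1 + 23)) = 31097 + 1403*((1 + 23 - 1*529)/22) = 31097 + 1403*((1 + 23 - 529)/22) = 31097 + 1403*((1/22)*(-505)) = 31097 + 1403*(-505/22) = 31097 - 708515/22 = -24381/22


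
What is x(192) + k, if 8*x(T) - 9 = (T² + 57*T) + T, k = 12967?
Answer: 151745/8 ≈ 18968.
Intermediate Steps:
x(T) = 9/8 + T²/8 + 29*T/4 (x(T) = 9/8 + ((T² + 57*T) + T)/8 = 9/8 + (T² + 58*T)/8 = 9/8 + (T²/8 + 29*T/4) = 9/8 + T²/8 + 29*T/4)
x(192) + k = (9/8 + (⅛)*192² + (29/4)*192) + 12967 = (9/8 + (⅛)*36864 + 1392) + 12967 = (9/8 + 4608 + 1392) + 12967 = 48009/8 + 12967 = 151745/8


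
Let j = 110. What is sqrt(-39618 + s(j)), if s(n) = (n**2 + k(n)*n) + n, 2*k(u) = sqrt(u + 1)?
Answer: sqrt(-27408 + 55*sqrt(111)) ≈ 163.79*I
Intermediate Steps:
k(u) = sqrt(1 + u)/2 (k(u) = sqrt(u + 1)/2 = sqrt(1 + u)/2)
s(n) = n + n**2 + n*sqrt(1 + n)/2 (s(n) = (n**2 + (sqrt(1 + n)/2)*n) + n = (n**2 + n*sqrt(1 + n)/2) + n = n + n**2 + n*sqrt(1 + n)/2)
sqrt(-39618 + s(j)) = sqrt(-39618 + (1/2)*110*(2 + sqrt(1 + 110) + 2*110)) = sqrt(-39618 + (1/2)*110*(2 + sqrt(111) + 220)) = sqrt(-39618 + (1/2)*110*(222 + sqrt(111))) = sqrt(-39618 + (12210 + 55*sqrt(111))) = sqrt(-27408 + 55*sqrt(111))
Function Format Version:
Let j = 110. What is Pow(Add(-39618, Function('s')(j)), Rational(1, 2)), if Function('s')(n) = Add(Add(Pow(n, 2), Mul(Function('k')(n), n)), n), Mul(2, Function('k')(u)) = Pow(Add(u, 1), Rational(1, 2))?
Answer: Pow(Add(-27408, Mul(55, Pow(111, Rational(1, 2)))), Rational(1, 2)) ≈ Mul(163.79, I)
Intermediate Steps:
Function('k')(u) = Mul(Rational(1, 2), Pow(Add(1, u), Rational(1, 2))) (Function('k')(u) = Mul(Rational(1, 2), Pow(Add(u, 1), Rational(1, 2))) = Mul(Rational(1, 2), Pow(Add(1, u), Rational(1, 2))))
Function('s')(n) = Add(n, Pow(n, 2), Mul(Rational(1, 2), n, Pow(Add(1, n), Rational(1, 2)))) (Function('s')(n) = Add(Add(Pow(n, 2), Mul(Mul(Rational(1, 2), Pow(Add(1, n), Rational(1, 2))), n)), n) = Add(Add(Pow(n, 2), Mul(Rational(1, 2), n, Pow(Add(1, n), Rational(1, 2)))), n) = Add(n, Pow(n, 2), Mul(Rational(1, 2), n, Pow(Add(1, n), Rational(1, 2)))))
Pow(Add(-39618, Function('s')(j)), Rational(1, 2)) = Pow(Add(-39618, Mul(Rational(1, 2), 110, Add(2, Pow(Add(1, 110), Rational(1, 2)), Mul(2, 110)))), Rational(1, 2)) = Pow(Add(-39618, Mul(Rational(1, 2), 110, Add(2, Pow(111, Rational(1, 2)), 220))), Rational(1, 2)) = Pow(Add(-39618, Mul(Rational(1, 2), 110, Add(222, Pow(111, Rational(1, 2))))), Rational(1, 2)) = Pow(Add(-39618, Add(12210, Mul(55, Pow(111, Rational(1, 2))))), Rational(1, 2)) = Pow(Add(-27408, Mul(55, Pow(111, Rational(1, 2)))), Rational(1, 2))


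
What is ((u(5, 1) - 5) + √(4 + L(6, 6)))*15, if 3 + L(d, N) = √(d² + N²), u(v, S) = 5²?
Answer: 300 + 15*√(1 + 6*√2) ≈ 346.20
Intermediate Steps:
u(v, S) = 25
L(d, N) = -3 + √(N² + d²) (L(d, N) = -3 + √(d² + N²) = -3 + √(N² + d²))
((u(5, 1) - 5) + √(4 + L(6, 6)))*15 = ((25 - 5) + √(4 + (-3 + √(6² + 6²))))*15 = (20 + √(4 + (-3 + √(36 + 36))))*15 = (20 + √(4 + (-3 + √72)))*15 = (20 + √(4 + (-3 + 6*√2)))*15 = (20 + √(1 + 6*√2))*15 = 300 + 15*√(1 + 6*√2)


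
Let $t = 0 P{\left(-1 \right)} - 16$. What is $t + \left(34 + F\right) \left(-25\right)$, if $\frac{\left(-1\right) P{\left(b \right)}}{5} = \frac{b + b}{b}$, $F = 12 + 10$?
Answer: $-1416$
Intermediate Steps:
$F = 22$
$P{\left(b \right)} = -10$ ($P{\left(b \right)} = - 5 \frac{b + b}{b} = - 5 \frac{2 b}{b} = \left(-5\right) 2 = -10$)
$t = -16$ ($t = 0 \left(-10\right) - 16 = 0 - 16 = -16$)
$t + \left(34 + F\right) \left(-25\right) = -16 + \left(34 + 22\right) \left(-25\right) = -16 + 56 \left(-25\right) = -16 - 1400 = -1416$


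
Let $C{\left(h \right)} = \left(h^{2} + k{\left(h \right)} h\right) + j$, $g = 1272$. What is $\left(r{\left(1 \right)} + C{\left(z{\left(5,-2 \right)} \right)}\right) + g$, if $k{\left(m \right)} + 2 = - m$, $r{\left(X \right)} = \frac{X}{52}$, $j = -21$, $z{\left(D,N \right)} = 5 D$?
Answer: $\frac{62453}{52} \approx 1201.0$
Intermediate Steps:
$r{\left(X \right)} = \frac{X}{52}$ ($r{\left(X \right)} = X \frac{1}{52} = \frac{X}{52}$)
$k{\left(m \right)} = -2 - m$
$C{\left(h \right)} = -21 + h^{2} + h \left(-2 - h\right)$ ($C{\left(h \right)} = \left(h^{2} + \left(-2 - h\right) h\right) - 21 = \left(h^{2} + h \left(-2 - h\right)\right) - 21 = -21 + h^{2} + h \left(-2 - h\right)$)
$\left(r{\left(1 \right)} + C{\left(z{\left(5,-2 \right)} \right)}\right) + g = \left(\frac{1}{52} \cdot 1 - \left(21 + 2 \cdot 5 \cdot 5\right)\right) + 1272 = \left(\frac{1}{52} - 71\right) + 1272 = - \frac{3691}{52} + 1272 = \frac{62453}{52}$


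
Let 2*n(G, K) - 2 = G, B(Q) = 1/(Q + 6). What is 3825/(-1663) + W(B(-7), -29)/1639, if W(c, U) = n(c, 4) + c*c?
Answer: -12533361/5451314 ≈ -2.2991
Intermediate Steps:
B(Q) = 1/(6 + Q)
n(G, K) = 1 + G/2
W(c, U) = 1 + c² + c/2 (W(c, U) = (1 + c/2) + c*c = (1 + c/2) + c² = 1 + c² + c/2)
3825/(-1663) + W(B(-7), -29)/1639 = 3825/(-1663) + (1 + (1/(6 - 7))² + 1/(2*(6 - 7)))/1639 = 3825*(-1/1663) + (1 + (1/(-1))² + (½)/(-1))*(1/1639) = -3825/1663 + (1 + (-1)² + (½)*(-1))*(1/1639) = -3825/1663 + (1 + 1 - ½)*(1/1639) = -3825/1663 + (3/2)*(1/1639) = -3825/1663 + 3/3278 = -12533361/5451314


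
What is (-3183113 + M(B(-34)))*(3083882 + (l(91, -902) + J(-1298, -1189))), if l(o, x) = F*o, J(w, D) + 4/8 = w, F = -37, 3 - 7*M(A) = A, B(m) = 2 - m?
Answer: -68610560110896/7 ≈ -9.8015e+12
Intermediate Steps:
M(A) = 3/7 - A/7
J(w, D) = -1/2 + w
l(o, x) = -37*o
(-3183113 + M(B(-34)))*(3083882 + (l(91, -902) + J(-1298, -1189))) = (-3183113 + (3/7 - (2 - 1*(-34))/7))*(3083882 + (-37*91 + (-1/2 - 1298))) = (-3183113 + (3/7 - (2 + 34)/7))*(3083882 + (-3367 - 2597/2)) = (-3183113 + (3/7 - 1/7*36))*(3083882 - 9331/2) = (-3183113 + (3/7 - 36/7))*(6158433/2) = (-3183113 - 33/7)*(6158433/2) = -22281824/7*6158433/2 = -68610560110896/7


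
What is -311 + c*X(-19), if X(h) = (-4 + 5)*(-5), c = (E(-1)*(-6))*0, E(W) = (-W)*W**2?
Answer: -311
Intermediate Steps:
E(W) = -W**3
c = 0 (c = (-1*(-1)**3*(-6))*0 = (-1*(-1)*(-6))*0 = (1*(-6))*0 = -6*0 = 0)
X(h) = -5 (X(h) = 1*(-5) = -5)
-311 + c*X(-19) = -311 + 0*(-5) = -311 + 0 = -311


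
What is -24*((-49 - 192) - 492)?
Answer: 17592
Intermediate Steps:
-24*((-49 - 192) - 492) = -24*(-241 - 492) = -24*(-733) = 17592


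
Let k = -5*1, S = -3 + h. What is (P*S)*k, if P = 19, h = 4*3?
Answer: -855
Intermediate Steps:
h = 12
S = 9 (S = -3 + 12 = 9)
k = -5
(P*S)*k = (19*9)*(-5) = 171*(-5) = -855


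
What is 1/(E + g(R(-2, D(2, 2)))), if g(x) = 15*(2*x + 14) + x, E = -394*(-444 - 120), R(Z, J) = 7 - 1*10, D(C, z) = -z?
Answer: 1/222333 ≈ 4.4978e-6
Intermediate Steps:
R(Z, J) = -3 (R(Z, J) = 7 - 10 = -3)
E = 222216 (E = -394*(-564) = 222216)
g(x) = 210 + 31*x (g(x) = 15*(14 + 2*x) + x = (210 + 30*x) + x = 210 + 31*x)
1/(E + g(R(-2, D(2, 2)))) = 1/(222216 + (210 + 31*(-3))) = 1/(222216 + (210 - 93)) = 1/(222216 + 117) = 1/222333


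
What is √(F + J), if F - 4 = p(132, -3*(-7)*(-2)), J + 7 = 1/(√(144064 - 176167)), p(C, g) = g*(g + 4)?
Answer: √(20268517977 - 1189*I*√3567)/3567 ≈ 39.912 - 6.9918e-5*I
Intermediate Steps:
p(C, g) = g*(4 + g)
J = -7 - I*√3567/10701 (J = -7 + 1/(√(144064 - 176167)) = -7 + 1/(√(-32103)) = -7 + 1/(3*I*√3567) = -7 - I*√3567/10701 ≈ -7.0 - 0.0055812*I)
F = 1600 (F = 4 + (-3*(-7)*(-2))*(4 - 3*(-7)*(-2)) = 4 + (21*(-2))*(4 + 21*(-2)) = 4 - 42*(4 - 42) = 4 - 42*(-38) = 4 + 1596 = 1600)
√(F + J) = √(1600 + (-7 - I*√3567/10701)) = √(1593 - I*√3567/10701)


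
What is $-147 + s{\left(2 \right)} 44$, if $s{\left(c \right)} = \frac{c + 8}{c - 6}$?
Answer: $-257$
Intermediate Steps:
$s{\left(c \right)} = \frac{8 + c}{-6 + c}$
$-147 + s{\left(2 \right)} 44 = -147 + \frac{8 + 2}{-6 + 2} \cdot 44 = -147 + \frac{1}{-4} \cdot 10 \cdot 44 = -147 + \left(- \frac{1}{4}\right) 10 \cdot 44 = -147 - 110 = -257$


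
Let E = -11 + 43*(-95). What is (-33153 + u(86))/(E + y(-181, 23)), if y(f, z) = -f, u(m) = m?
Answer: 33067/3915 ≈ 8.4462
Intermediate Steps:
E = -4096 (E = -11 - 4085 = -4096)
(-33153 + u(86))/(E + y(-181, 23)) = (-33153 + 86)/(-4096 - 1*(-181)) = -33067/(-4096 + 181) = -33067/(-3915) = -33067*(-1/3915) = 33067/3915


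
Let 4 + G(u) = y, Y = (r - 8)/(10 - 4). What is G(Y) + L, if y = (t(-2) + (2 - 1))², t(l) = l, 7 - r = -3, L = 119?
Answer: 116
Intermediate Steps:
r = 10 (r = 7 - 1*(-3) = 7 + 3 = 10)
Y = ⅓ (Y = (10 - 8)/(10 - 4) = 2/6 = 2*(⅙) = ⅓ ≈ 0.33333)
y = 1 (y = (-2 + (2 - 1))² = (-2 + 1)² = (-1)² = 1)
G(u) = -3 (G(u) = -4 + 1 = -3)
G(Y) + L = -3 + 119 = 116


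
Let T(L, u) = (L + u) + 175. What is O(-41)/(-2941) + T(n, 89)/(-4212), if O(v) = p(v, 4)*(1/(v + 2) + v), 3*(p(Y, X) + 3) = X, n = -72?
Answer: -71056/1032291 ≈ -0.068833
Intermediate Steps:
T(L, u) = 175 + L + u
p(Y, X) = -3 + X/3
O(v) = -5*v/3 - 5/(3*(2 + v)) (O(v) = (-3 + (⅓)*4)*(1/(v + 2) + v) = (-3 + 4/3)*(1/(2 + v) + v) = -5*(v + 1/(2 + v))/3 = -5*v/3 - 5/(3*(2 + v)))
O(-41)/(-2941) + T(n, 89)/(-4212) = (5*(-1 - 1*(-41)² - 2*(-41))/(3*(2 - 41)))/(-2941) + (175 - 72 + 89)/(-4212) = ((5/3)*(-1 - 1*1681 + 82)/(-39))*(-1/2941) + 192*(-1/4212) = ((5/3)*(-1/39)*(-1 - 1681 + 82))*(-1/2941) - 16/351 = ((5/3)*(-1/39)*(-1600))*(-1/2941) - 16/351 = (8000/117)*(-1/2941) - 16/351 = -8000/344097 - 16/351 = -71056/1032291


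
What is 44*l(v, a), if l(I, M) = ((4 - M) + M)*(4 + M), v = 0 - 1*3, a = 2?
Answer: 1056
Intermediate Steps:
v = -3 (v = 0 - 3 = -3)
l(I, M) = 16 + 4*M (l(I, M) = 4*(4 + M) = 16 + 4*M)
44*l(v, a) = 44*(16 + 4*2) = 44*(16 + 8) = 44*24 = 1056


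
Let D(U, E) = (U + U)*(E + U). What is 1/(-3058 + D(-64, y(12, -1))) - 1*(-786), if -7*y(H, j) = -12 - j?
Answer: 27140587/34530 ≈ 786.00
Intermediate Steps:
y(H, j) = 12/7 + j/7 (y(H, j) = -(-12 - j)/7 = 12/7 + j/7)
D(U, E) = 2*U*(E + U) (D(U, E) = (2*U)*(E + U) = 2*U*(E + U))
1/(-3058 + D(-64, y(12, -1))) - 1*(-786) = 1/(-3058 + 2*(-64)*((12/7 + (1/7)*(-1)) - 64)) - 1*(-786) = 1/(-3058 + 2*(-64)*((12/7 - 1/7) - 64)) + 786 = 1/(-3058 + 2*(-64)*(11/7 - 64)) + 786 = 1/(-3058 + 2*(-64)*(-437/7)) + 786 = 1/(-3058 + 55936/7) + 786 = 1/(34530/7) + 786 = 7/34530 + 786 = 27140587/34530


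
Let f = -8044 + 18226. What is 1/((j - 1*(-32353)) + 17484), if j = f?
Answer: 1/60019 ≈ 1.6661e-5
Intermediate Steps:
f = 10182
j = 10182
1/((j - 1*(-32353)) + 17484) = 1/((10182 - 1*(-32353)) + 17484) = 1/((10182 + 32353) + 17484) = 1/(42535 + 17484) = 1/60019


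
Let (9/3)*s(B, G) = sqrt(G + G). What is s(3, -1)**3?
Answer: -2*I*sqrt(2)/27 ≈ -0.10476*I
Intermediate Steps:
s(B, G) = sqrt(2)*sqrt(G)/3 (s(B, G) = sqrt(G + G)/3 = sqrt(2*G)/3 = (sqrt(2)*sqrt(G))/3 = sqrt(2)*sqrt(G)/3)
s(3, -1)**3 = (sqrt(2)*sqrt(-1)/3)**3 = (sqrt(2)*I/3)**3 = (I*sqrt(2)/3)**3 = -2*I*sqrt(2)/27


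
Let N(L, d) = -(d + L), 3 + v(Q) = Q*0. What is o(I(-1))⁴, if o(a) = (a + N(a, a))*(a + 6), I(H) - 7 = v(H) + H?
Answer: 531441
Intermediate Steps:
v(Q) = -3 (v(Q) = -3 + Q*0 = -3 + 0 = -3)
N(L, d) = -L - d (N(L, d) = -(L + d) = -L - d)
I(H) = 4 + H (I(H) = 7 + (-3 + H) = 4 + H)
o(a) = -a*(6 + a) (o(a) = (a + (-a - a))*(a + 6) = (a - 2*a)*(6 + a) = (-a)*(6 + a) = -a*(6 + a))
o(I(-1))⁴ = ((4 - 1)*(-6 - (4 - 1)))⁴ = (3*(-6 - 1*3))⁴ = (3*(-6 - 3))⁴ = (3*(-9))⁴ = (-27)⁴ = 531441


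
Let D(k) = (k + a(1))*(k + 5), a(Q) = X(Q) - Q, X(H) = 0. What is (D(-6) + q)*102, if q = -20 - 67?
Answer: -8160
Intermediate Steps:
q = -87
a(Q) = -Q (a(Q) = 0 - Q = -Q)
D(k) = (-1 + k)*(5 + k) (D(k) = (k - 1*1)*(k + 5) = (k - 1)*(5 + k) = (-1 + k)*(5 + k))
(D(-6) + q)*102 = ((-5 + (-6)**2 + 4*(-6)) - 87)*102 = ((-5 + 36 - 24) - 87)*102 = (7 - 87)*102 = -80*102 = -8160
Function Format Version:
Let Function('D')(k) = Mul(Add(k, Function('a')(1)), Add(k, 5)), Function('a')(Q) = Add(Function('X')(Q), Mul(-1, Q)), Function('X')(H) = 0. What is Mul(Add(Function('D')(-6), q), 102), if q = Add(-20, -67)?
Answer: -8160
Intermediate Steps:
q = -87
Function('a')(Q) = Mul(-1, Q) (Function('a')(Q) = Add(0, Mul(-1, Q)) = Mul(-1, Q))
Function('D')(k) = Mul(Add(-1, k), Add(5, k)) (Function('D')(k) = Mul(Add(k, Mul(-1, 1)), Add(k, 5)) = Mul(Add(k, -1), Add(5, k)) = Mul(Add(-1, k), Add(5, k)))
Mul(Add(Function('D')(-6), q), 102) = Mul(Add(Add(-5, Pow(-6, 2), Mul(4, -6)), -87), 102) = Mul(Add(Add(-5, 36, -24), -87), 102) = Mul(Add(7, -87), 102) = Mul(-80, 102) = -8160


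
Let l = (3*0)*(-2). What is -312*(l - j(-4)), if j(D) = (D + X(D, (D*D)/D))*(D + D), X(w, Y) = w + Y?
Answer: 29952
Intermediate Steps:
X(w, Y) = Y + w
l = 0 (l = 0*(-2) = 0)
j(D) = 6*D**2 (j(D) = (D + ((D*D)/D + D))*(D + D) = (D + (D**2/D + D))*(2*D) = (D + (D + D))*(2*D) = (D + 2*D)*(2*D) = (3*D)*(2*D) = 6*D**2)
-312*(l - j(-4)) = -312*(0 - 6*(-4)**2) = -312*(0 - 6*16) = -312*(0 - 1*96) = -312*(0 - 96) = -312*(-96) = 29952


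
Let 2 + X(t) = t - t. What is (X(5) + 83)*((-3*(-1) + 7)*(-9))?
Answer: -7290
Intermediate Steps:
X(t) = -2 (X(t) = -2 + (t - t) = -2 + 0 = -2)
(X(5) + 83)*((-3*(-1) + 7)*(-9)) = (-2 + 83)*((-3*(-1) + 7)*(-9)) = 81*((3 + 7)*(-9)) = 81*(10*(-9)) = 81*(-90) = -7290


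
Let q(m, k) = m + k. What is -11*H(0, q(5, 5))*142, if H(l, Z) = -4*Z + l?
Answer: 62480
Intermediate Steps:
q(m, k) = k + m
H(l, Z) = l - 4*Z
-11*H(0, q(5, 5))*142 = -11*(0 - 4*(5 + 5))*142 = -11*(0 - 4*10)*142 = -11*(0 - 40)*142 = -11*(-40)*142 = 440*142 = 62480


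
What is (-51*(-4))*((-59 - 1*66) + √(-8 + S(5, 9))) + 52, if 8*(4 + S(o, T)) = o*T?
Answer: -25448 + 51*I*√102 ≈ -25448.0 + 515.08*I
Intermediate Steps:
S(o, T) = -4 + T*o/8 (S(o, T) = -4 + (o*T)/8 = -4 + (T*o)/8 = -4 + T*o/8)
(-51*(-4))*((-59 - 1*66) + √(-8 + S(5, 9))) + 52 = (-51*(-4))*((-59 - 1*66) + √(-8 + (-4 + (⅛)*9*5))) + 52 = 204*((-59 - 66) + √(-8 + (-4 + 45/8))) + 52 = 204*(-125 + √(-8 + 13/8)) + 52 = 204*(-125 + √(-51/8)) + 52 = 204*(-125 + I*√102/4) + 52 = (-25500 + 51*I*√102) + 52 = -25448 + 51*I*√102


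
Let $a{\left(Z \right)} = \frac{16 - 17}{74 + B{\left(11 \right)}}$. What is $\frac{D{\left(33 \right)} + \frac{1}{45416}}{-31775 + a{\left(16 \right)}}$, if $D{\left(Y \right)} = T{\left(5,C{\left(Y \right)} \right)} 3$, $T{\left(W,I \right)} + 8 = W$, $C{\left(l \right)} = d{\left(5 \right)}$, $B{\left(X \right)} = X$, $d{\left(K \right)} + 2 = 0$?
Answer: $\frac{34743155}{122662984416} \approx 0.00028324$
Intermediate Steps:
$d{\left(K \right)} = -2$ ($d{\left(K \right)} = -2 + 0 = -2$)
$C{\left(l \right)} = -2$
$a{\left(Z \right)} = - \frac{1}{85}$ ($a{\left(Z \right)} = \frac{16 - 17}{74 + 11} = - \frac{1}{85}$)
$T{\left(W,I \right)} = -8 + W$
$D{\left(Y \right)} = -9$ ($D{\left(Y \right)} = \left(-8 + 5\right) 3 = \left(-3\right) 3 = -9$)
$\frac{D{\left(33 \right)} + \frac{1}{45416}}{-31775 + a{\left(16 \right)}} = \frac{-9 + \frac{1}{45416}}{-31775 - \frac{1}{85}} = \frac{-9 + \frac{1}{45416}}{- \frac{2700876}{85}} = \left(- \frac{408743}{45416}\right) \left(- \frac{85}{2700876}\right) = \frac{34743155}{122662984416}$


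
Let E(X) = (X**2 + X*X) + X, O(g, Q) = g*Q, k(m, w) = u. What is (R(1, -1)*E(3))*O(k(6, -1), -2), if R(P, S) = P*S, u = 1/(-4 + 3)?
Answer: -42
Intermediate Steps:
u = -1 (u = 1/(-1) = -1)
k(m, w) = -1
O(g, Q) = Q*g
E(X) = X + 2*X**2 (E(X) = (X**2 + X**2) + X = 2*X**2 + X = X + 2*X**2)
(R(1, -1)*E(3))*O(k(6, -1), -2) = ((1*(-1))*(3*(1 + 2*3)))*(-2*(-1)) = -3*(1 + 6)*2 = -3*7*2 = -1*21*2 = -21*2 = -42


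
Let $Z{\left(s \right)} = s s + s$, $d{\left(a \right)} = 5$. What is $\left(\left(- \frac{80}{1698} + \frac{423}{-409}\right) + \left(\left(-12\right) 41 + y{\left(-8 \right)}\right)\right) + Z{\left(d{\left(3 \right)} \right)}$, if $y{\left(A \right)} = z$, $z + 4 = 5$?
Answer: $- \frac{160453588}{347241} \approx -462.08$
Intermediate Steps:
$z = 1$ ($z = -4 + 5 = 1$)
$y{\left(A \right)} = 1$
$Z{\left(s \right)} = s + s^{2}$ ($Z{\left(s \right)} = s^{2} + s = s + s^{2}$)
$\left(\left(- \frac{80}{1698} + \frac{423}{-409}\right) + \left(\left(-12\right) 41 + y{\left(-8 \right)}\right)\right) + Z{\left(d{\left(3 \right)} \right)} = \left(\left(- \frac{80}{1698} + \frac{423}{-409}\right) + \left(\left(-12\right) 41 + 1\right)\right) + 5 \left(1 + 5\right) = \left(\left(\left(-80\right) \frac{1}{1698} + 423 \left(- \frac{1}{409}\right)\right) + \left(-492 + 1\right)\right) + 5 \cdot 6 = \left(\left(- \frac{40}{849} - \frac{423}{409}\right) - 491\right) + 30 = \left(- \frac{375487}{347241} - 491\right) + 30 = - \frac{170870818}{347241} + 30 = - \frac{160453588}{347241}$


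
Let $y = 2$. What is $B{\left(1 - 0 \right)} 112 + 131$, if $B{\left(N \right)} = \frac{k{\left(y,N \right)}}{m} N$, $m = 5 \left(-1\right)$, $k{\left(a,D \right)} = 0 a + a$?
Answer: $\frac{431}{5} \approx 86.2$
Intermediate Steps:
$k{\left(a,D \right)} = a$ ($k{\left(a,D \right)} = 0 + a = a$)
$m = -5$
$B{\left(N \right)} = - \frac{2 N}{5}$ ($B{\left(N \right)} = \frac{2}{-5} N = 2 \left(- \frac{1}{5}\right) N = - \frac{2 N}{5}$)
$B{\left(1 - 0 \right)} 112 + 131 = - \frac{2 \left(1 - 0\right)}{5} \cdot 112 + 131 = - \frac{2 \left(1 + 0\right)}{5} \cdot 112 + 131 = \left(- \frac{2}{5}\right) 1 \cdot 112 + 131 = \left(- \frac{2}{5}\right) 112 + 131 = - \frac{224}{5} + 131 = \frac{431}{5}$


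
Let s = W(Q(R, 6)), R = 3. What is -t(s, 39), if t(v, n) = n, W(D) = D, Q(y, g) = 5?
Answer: -39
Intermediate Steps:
s = 5
-t(s, 39) = -1*39 = -39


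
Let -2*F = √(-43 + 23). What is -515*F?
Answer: 515*I*√5 ≈ 1151.6*I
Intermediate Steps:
F = -I*√5 (F = -√(-43 + 23)/2 = -I*√5 ≈ -2.2361*I)
-515*F = -(-515)*I*√5 = 515*I*√5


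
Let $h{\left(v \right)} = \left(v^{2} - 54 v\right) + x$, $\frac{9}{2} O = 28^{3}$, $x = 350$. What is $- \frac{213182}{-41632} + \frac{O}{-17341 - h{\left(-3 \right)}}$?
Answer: $\frac{8110725157}{1673169264} \approx 4.8475$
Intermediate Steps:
$O = \frac{43904}{9}$ ($O = \frac{2 \cdot 28^{3}}{9} = \frac{2}{9} \cdot 21952 = \frac{43904}{9} \approx 4878.2$)
$h{\left(v \right)} = 350 + v^{2} - 54 v$ ($h{\left(v \right)} = \left(v^{2} - 54 v\right) + 350 = 350 + v^{2} - 54 v$)
$- \frac{213182}{-41632} + \frac{O}{-17341 - h{\left(-3 \right)}} = - \frac{213182}{-41632} + \frac{43904}{9 \left(-17341 - \left(350 + \left(-3\right)^{2} - -162\right)\right)} = \left(-213182\right) \left(- \frac{1}{41632}\right) + \frac{43904}{9 \left(-17341 - \left(350 + 9 + 162\right)\right)} = \frac{106591}{20816} + \frac{43904}{9 \left(-17341 - 521\right)} = \frac{106591}{20816} + \frac{43904}{9 \left(-17862\right)} = \frac{106591}{20816} + \frac{43904}{9} \left(- \frac{1}{17862}\right) = \frac{106591}{20816} - \frac{21952}{80379} = \frac{8110725157}{1673169264}$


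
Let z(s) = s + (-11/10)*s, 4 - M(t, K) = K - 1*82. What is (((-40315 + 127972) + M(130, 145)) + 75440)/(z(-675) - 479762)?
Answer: -326076/959389 ≈ -0.33988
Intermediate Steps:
M(t, K) = 86 - K (M(t, K) = 4 - (K - 1*82) = 4 - (K - 82) = 4 - (-82 + K) = 4 + (82 - K) = 86 - K)
z(s) = -s/10 (z(s) = s + (-11*1/10)*s = s - 11*s/10 = -s/10)
(((-40315 + 127972) + M(130, 145)) + 75440)/(z(-675) - 479762) = (((-40315 + 127972) + (86 - 1*145)) + 75440)/(-1/10*(-675) - 479762) = ((87657 + (86 - 145)) + 75440)/(135/2 - 479762) = ((87657 - 59) + 75440)/(-959389/2) = (87598 + 75440)*(-2/959389) = 163038*(-2/959389) = -326076/959389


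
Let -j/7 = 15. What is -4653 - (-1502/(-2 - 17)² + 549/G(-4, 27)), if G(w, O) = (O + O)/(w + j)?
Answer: -7669097/2166 ≈ -3540.7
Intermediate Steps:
j = -105 (j = -7*15 = -105)
G(w, O) = 2*O/(-105 + w) (G(w, O) = (O + O)/(w - 105) = (2*O)/(-105 + w) = 2*O/(-105 + w))
-4653 - (-1502/(-2 - 17)² + 549/G(-4, 27)) = -4653 - (-1502/(-2 - 17)² + 549/((2*27/(-105 - 4)))) = -4653 - (-1502/((-19)²) + 549/((2*27/(-109)))) = -4653 - (-1502/361 + 549/((2*27*(-1/109)))) = -4653 - (-1502*1/361 + 549/(-54/109)) = -4653 - (-1502/361 + 549*(-109/54)) = -4653 - (-1502/361 - 6649/6) = -4653 - 1*(-2409301/2166) = -4653 + 2409301/2166 = -7669097/2166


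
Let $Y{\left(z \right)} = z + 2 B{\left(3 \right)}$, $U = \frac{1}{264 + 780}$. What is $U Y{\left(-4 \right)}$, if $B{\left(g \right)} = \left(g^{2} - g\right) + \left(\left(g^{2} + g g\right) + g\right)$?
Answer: $\frac{25}{522} \approx 0.047893$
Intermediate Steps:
$U = \frac{1}{1044} \approx 0.00095785$
$B{\left(g \right)} = 3 g^{2}$ ($B{\left(g \right)} = \left(g^{2} - g\right) + \left(\left(g^{2} + g^{2}\right) + g\right) = \left(g^{2} - g\right) + \left(2 g^{2} + g\right) = \left(g^{2} - g\right) + \left(g + 2 g^{2}\right) = 3 g^{2}$)
$Y{\left(z \right)} = 54 + z$ ($Y{\left(z \right)} = z + 2 \cdot 3 \cdot 3^{2} = z + 2 \cdot 3 \cdot 9 = z + 2 \cdot 27 = z + 54 = 54 + z$)
$U Y{\left(-4 \right)} = \frac{54 - 4}{1044} = \frac{1}{1044} \cdot 50 = \frac{25}{522}$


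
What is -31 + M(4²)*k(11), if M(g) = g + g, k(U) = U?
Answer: 321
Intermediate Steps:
M(g) = 2*g
-31 + M(4²)*k(11) = -31 + (2*4²)*11 = -31 + (2*16)*11 = -31 + 32*11 = -31 + 352 = 321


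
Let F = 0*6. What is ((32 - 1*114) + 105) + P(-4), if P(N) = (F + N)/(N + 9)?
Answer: 111/5 ≈ 22.200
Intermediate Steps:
F = 0
P(N) = N/(9 + N) (P(N) = (0 + N)/(N + 9) = N/(9 + N))
((32 - 1*114) + 105) + P(-4) = ((32 - 1*114) + 105) - 4/(9 - 4) = ((32 - 114) + 105) - 4/5 = (-82 + 105) - 4*⅕ = 23 - ⅘ = 111/5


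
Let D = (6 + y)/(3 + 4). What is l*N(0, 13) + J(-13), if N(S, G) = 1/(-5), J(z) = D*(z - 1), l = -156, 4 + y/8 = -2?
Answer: 576/5 ≈ 115.20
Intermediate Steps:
y = -48 (y = -32 + 8*(-2) = -32 - 16 = -48)
D = -6 (D = (6 - 48)/(3 + 4) = -42/7 = -42*⅐ = -6)
J(z) = 6 - 6*z (J(z) = -6*(z - 1) = -6*(-1 + z) = 6 - 6*z)
N(S, G) = -⅕
l*N(0, 13) + J(-13) = -156*(-⅕) + (6 - 6*(-13)) = 156/5 + (6 + 78) = 156/5 + 84 = 576/5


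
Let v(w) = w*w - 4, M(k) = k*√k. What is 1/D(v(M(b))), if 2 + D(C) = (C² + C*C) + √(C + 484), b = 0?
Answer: 1/14 - √30/105 ≈ 0.019265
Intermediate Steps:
M(k) = k^(3/2)
v(w) = -4 + w² (v(w) = w² - 4 = -4 + w²)
D(C) = -2 + √(484 + C) + 2*C² (D(C) = -2 + ((C² + C*C) + √(C + 484)) = -2 + ((C² + C²) + √(484 + C)) = -2 + (2*C² + √(484 + C)) = -2 + (√(484 + C) + 2*C²) = -2 + √(484 + C) + 2*C²)
1/D(v(M(b))) = 1/(-2 + √(484 + (-4 + (0^(3/2))²)) + 2*(-4 + (0^(3/2))²)²) = 1/(-2 + √(484 + (-4 + 0²)) + 2*(-4 + 0²)²) = 1/(-2 + √(484 + (-4 + 0)) + 2*(-4 + 0)²) = 1/(-2 + √(484 - 4) + 2*(-4)²) = 1/(-2 + √480 + 2*16) = 1/(-2 + 4*√30 + 32) = 1/(30 + 4*√30)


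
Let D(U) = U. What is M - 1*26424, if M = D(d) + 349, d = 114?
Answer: -25961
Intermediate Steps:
M = 463 (M = 114 + 349 = 463)
M - 1*26424 = 463 - 1*26424 = 463 - 26424 = -25961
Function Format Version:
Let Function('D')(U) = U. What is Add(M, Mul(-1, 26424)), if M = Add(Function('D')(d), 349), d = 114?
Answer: -25961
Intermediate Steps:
M = 463 (M = Add(114, 349) = 463)
Add(M, Mul(-1, 26424)) = Add(463, Mul(-1, 26424)) = Add(463, -26424) = -25961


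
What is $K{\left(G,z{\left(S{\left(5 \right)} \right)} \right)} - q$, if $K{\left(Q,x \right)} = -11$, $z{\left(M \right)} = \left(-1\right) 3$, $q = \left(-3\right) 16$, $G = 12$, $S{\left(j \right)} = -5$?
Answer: $37$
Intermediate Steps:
$q = -48$
$z{\left(M \right)} = -3$
$K{\left(G,z{\left(S{\left(5 \right)} \right)} \right)} - q = -11 - -48 = -11 + 48 = 37$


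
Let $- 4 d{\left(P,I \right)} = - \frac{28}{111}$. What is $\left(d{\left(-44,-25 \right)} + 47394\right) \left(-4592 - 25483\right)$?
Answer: $- \frac{52738928525}{37} \approx -1.4254 \cdot 10^{9}$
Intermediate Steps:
$d{\left(P,I \right)} = \frac{7}{111}$ ($d{\left(P,I \right)} = - \frac{\left(-28\right) \frac{1}{111}}{4} = \left(- \frac{1}{4}\right) \left(- \frac{28}{111}\right) = \frac{7}{111}$)
$\left(d{\left(-44,-25 \right)} + 47394\right) \left(-4592 - 25483\right) = \left(\frac{7}{111} + 47394\right) \left(-4592 - 25483\right) = \frac{5260741}{111} \left(-30075\right) = - \frac{52738928525}{37}$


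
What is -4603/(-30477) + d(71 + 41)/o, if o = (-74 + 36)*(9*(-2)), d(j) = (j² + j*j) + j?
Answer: 21421357/579063 ≈ 36.993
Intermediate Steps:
d(j) = j + 2*j² (d(j) = (j² + j²) + j = 2*j² + j = j + 2*j²)
o = 684 (o = -38*(-18) = 684)
-4603/(-30477) + d(71 + 41)/o = -4603/(-30477) + ((71 + 41)*(1 + 2*(71 + 41)))/684 = -4603*(-1/30477) + (112*(1 + 2*112))*(1/684) = 4603/30477 + (112*(1 + 224))*(1/684) = 4603/30477 + (112*225)*(1/684) = 4603/30477 + 25200*(1/684) = 4603/30477 + 700/19 = 21421357/579063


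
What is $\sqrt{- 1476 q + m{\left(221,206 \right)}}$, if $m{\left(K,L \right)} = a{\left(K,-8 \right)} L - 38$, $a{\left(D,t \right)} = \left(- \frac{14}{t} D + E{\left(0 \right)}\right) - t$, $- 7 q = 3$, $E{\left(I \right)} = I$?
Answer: $\frac{\sqrt{16054962}}{14} \approx 286.2$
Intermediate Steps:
$q = - \frac{3}{7}$ ($q = \left(- \frac{1}{7}\right) 3 = - \frac{3}{7} \approx -0.42857$)
$a{\left(D,t \right)} = - t - \frac{14 D}{t}$ ($a{\left(D,t \right)} = \left(- \frac{14}{t} D + 0\right) - t = \left(- \frac{14 D}{t} + 0\right) - t = - \frac{14 D}{t} - t = - t - \frac{14 D}{t}$)
$m{\left(K,L \right)} = -38 + L \left(8 + \frac{7 K}{4}\right)$ ($m{\left(K,L \right)} = \left(\left(-1\right) \left(-8\right) - \frac{14 K}{-8}\right) L - 38 = \left(8 - 14 K \left(- \frac{1}{8}\right)\right) L - 38 = \left(8 + \frac{7 K}{4}\right) L - 38 = L \left(8 + \frac{7 K}{4}\right) - 38 = -38 + L \left(8 + \frac{7 K}{4}\right)$)
$\sqrt{- 1476 q + m{\left(221,206 \right)}} = \sqrt{\left(-1476\right) \left(- \frac{3}{7}\right) + \left(-38 + 8 \cdot 206 + \frac{7}{4} \cdot 221 \cdot 206\right)} = \sqrt{\frac{4428}{7} + \left(-38 + 1648 + \frac{159341}{2}\right)} = \sqrt{\frac{4428}{7} + \frac{162561}{2}} = \sqrt{\frac{1146783}{14}} = \frac{\sqrt{16054962}}{14}$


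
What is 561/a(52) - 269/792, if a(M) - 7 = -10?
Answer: -148373/792 ≈ -187.34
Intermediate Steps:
a(M) = -3 (a(M) = 7 - 10 = -3)
561/a(52) - 269/792 = 561/(-3) - 269/792 = 561*(-⅓) - 269*1/792 = -187 - 269/792 = -148373/792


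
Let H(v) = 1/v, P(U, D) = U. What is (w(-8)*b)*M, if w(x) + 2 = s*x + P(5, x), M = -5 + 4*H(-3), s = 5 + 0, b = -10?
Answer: -7030/3 ≈ -2343.3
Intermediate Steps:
s = 5
M = -19/3 (M = -5 + 4/(-3) = -5 + 4*(-1/3) = -5 - 4/3 = -19/3 ≈ -6.3333)
w(x) = 3 + 5*x (w(x) = -2 + (5*x + 5) = -2 + (5 + 5*x) = 3 + 5*x)
(w(-8)*b)*M = ((3 + 5*(-8))*(-10))*(-19/3) = ((3 - 40)*(-10))*(-19/3) = -37*(-10)*(-19/3) = 370*(-19/3) = -7030/3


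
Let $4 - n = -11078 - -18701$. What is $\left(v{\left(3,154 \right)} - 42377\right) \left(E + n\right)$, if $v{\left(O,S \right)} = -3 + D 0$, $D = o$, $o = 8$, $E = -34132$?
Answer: $1769407380$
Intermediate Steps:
$D = 8$
$n = -7619$ ($n = 4 - \left(-11078 - -18701\right) = 4 - \left(-11078 + 18701\right) = 4 - 7623 = -7619$)
$v{\left(O,S \right)} = -3$ ($v{\left(O,S \right)} = -3 + 8 \cdot 0 = -3 + 0 = -3$)
$\left(v{\left(3,154 \right)} - 42377\right) \left(E + n\right) = \left(-3 - 42377\right) \left(-34132 - 7619\right) = \left(-42380\right) \left(-41751\right) = 1769407380$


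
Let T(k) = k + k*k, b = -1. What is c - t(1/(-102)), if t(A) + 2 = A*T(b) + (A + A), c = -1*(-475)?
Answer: 24328/51 ≈ 477.02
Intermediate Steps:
T(k) = k + k**2
c = 475
t(A) = -2 + 2*A (t(A) = -2 + (A*(-(1 - 1)) + (A + A)) = -2 + (A*(-1*0) + 2*A) = -2 + (A*0 + 2*A) = -2 + (0 + 2*A) = -2 + 2*A)
c - t(1/(-102)) = 475 - (-2 + 2/(-102)) = 475 - (-2 + 2*(-1/102)) = 475 - (-2 - 1/51) = 475 - 1*(-103/51) = 475 + 103/51 = 24328/51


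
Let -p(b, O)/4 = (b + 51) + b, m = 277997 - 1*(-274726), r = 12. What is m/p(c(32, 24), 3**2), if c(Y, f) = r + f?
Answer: -184241/164 ≈ -1123.4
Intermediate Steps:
c(Y, f) = 12 + f
m = 552723 (m = 277997 + 274726 = 552723)
p(b, O) = -204 - 8*b (p(b, O) = -4*((b + 51) + b) = -4*((51 + b) + b) = -4*(51 + 2*b) = -204 - 8*b)
m/p(c(32, 24), 3**2) = 552723/(-204 - 8*(12 + 24)) = 552723/(-204 - 8*36) = 552723/(-204 - 288) = 552723/(-492) = 552723*(-1/492) = -184241/164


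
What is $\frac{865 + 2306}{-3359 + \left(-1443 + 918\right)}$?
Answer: $- \frac{3171}{3884} \approx -0.81643$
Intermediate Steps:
$\frac{865 + 2306}{-3359 + \left(-1443 + 918\right)} = \frac{3171}{-3359 - 525} = \frac{3171}{-3884} = 3171 \left(- \frac{1}{3884}\right) = - \frac{3171}{3884}$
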